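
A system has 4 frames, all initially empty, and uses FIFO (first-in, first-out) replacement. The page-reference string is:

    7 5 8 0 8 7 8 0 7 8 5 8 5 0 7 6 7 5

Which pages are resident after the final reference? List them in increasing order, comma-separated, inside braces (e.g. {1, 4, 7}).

{0, 5, 6, 7}

7: fault, frames (7)
5: fault, frames (7 5)
8: fault, frames (7 5 8)
0: fault, frames (7 5 8 0)
8: hit
7: hit
8: hit
0: hit
7: hit
8: hit
5: hit
8: hit
5: hit
0: hit
7: hit
6: fault, evict 7, frames (5 8 0 6)
7: fault, evict 5, frames (8 0 6 7)
5: fault, evict 8, frames (0 6 7 5)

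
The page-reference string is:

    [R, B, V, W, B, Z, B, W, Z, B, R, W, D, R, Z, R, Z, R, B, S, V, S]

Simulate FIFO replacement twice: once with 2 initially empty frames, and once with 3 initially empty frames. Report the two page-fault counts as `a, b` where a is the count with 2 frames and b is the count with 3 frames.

16, 14

2 frames: F F F F F F . F . F F F F F F . . . F F F . → 16 faults.
3 frames: F F F F . F F . . . F F F . F F . . F F F . → 14 faults.
14 < 16: adding a frame reduced faults, as is typical.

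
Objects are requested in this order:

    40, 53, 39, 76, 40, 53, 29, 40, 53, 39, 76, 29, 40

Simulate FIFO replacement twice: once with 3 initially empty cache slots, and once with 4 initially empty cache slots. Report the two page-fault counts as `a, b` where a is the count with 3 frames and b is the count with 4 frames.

3 frames: F F F F F F F . . F F . F → 10 faults.
4 frames: F F F F . . F F F F F F F → 11 faults.
11 > 10: adding a frame increased faults — Belady's anomaly.

10, 11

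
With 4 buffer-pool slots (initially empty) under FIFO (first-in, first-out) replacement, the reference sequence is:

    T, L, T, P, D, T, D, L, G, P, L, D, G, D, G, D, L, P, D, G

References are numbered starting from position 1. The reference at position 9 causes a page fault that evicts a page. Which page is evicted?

pos 1: T → fault, frames {T}
pos 2: L → fault, frames {T,L}
pos 3: T → hit
pos 4: P → fault, frames {T,L,P}
pos 5: D → fault, frames {T,L,P,D}
pos 6: T → hit
pos 7: D → hit
pos 8: L → hit
pos 9: G → fault, evict T, frames {L,P,D,G}
At position 9, page T is evicted.

T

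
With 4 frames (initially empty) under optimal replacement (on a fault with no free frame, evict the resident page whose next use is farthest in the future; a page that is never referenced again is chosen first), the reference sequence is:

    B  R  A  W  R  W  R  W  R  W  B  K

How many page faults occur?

B: fault, frames (B)
R: fault, frames (B R)
A: fault, frames (B R A)
W: fault, frames (B R A W)
R: hit
W: hit
R: hit
W: hit
R: hit
W: hit
B: hit
K: fault, evict W, frames (B R A K)
Page faults: 5.

5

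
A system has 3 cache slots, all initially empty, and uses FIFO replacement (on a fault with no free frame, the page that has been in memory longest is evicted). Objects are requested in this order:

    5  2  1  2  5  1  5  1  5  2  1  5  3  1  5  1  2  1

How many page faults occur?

5 → fault, frames (5)
2 → fault, frames (5 2)
1 → fault, frames (5 2 1)
2 → hit
5 → hit
1 → hit
5 → hit
1 → hit
5 → hit
2 → hit
1 → hit
5 → hit
3 → fault, evict 5, frames (2 1 3)
1 → hit
5 → fault, evict 2, frames (1 3 5)
1 → hit
2 → fault, evict 1, frames (3 5 2)
1 → fault, evict 3, frames (5 2 1)
Page faults: 7.

7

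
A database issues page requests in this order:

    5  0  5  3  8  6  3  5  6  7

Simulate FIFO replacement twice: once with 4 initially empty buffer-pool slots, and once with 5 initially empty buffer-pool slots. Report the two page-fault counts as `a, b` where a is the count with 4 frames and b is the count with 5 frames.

7, 6

4 frames: F F . F F F . F . F → 7 faults.
5 frames: F F . F F F . . . F → 6 faults.
6 < 7: adding a frame reduced faults, as is typical.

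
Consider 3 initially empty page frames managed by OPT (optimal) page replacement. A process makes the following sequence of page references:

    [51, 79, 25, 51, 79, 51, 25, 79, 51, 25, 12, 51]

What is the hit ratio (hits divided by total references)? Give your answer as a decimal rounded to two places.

0.67

51: miss, frames {51}
79: miss, frames {51,79}
25: miss, frames {51,79,25}
51: hit
79: hit
51: hit
25: hit
79: hit
51: hit
25: hit
12: miss, evict 25, frames {51,79,12}
51: hit
Hits: 8 of 12 references → 8/12 = 0.6667.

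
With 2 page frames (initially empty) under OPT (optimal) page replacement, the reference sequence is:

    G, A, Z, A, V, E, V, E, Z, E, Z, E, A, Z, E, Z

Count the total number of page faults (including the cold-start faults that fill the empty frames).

G → fault, frames (G)
A → fault, frames (G A)
Z → fault, evict G, frames (A Z)
A → hit
V → fault, evict A, frames (Z V)
E → fault, evict Z, frames (V E)
V → hit
E → hit
Z → fault, evict V, frames (E Z)
E → hit
Z → hit
E → hit
A → fault, evict E, frames (Z A)
Z → hit
E → fault, evict A, frames (Z E)
Z → hit
Page faults: 8.

8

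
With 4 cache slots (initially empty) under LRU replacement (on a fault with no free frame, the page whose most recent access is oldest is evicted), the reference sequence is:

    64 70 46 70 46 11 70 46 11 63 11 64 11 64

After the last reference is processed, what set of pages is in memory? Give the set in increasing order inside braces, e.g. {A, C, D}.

{11, 46, 63, 64}

64 -> miss, frames {64}
70 -> miss, frames {64,70}
46 -> miss, frames {64,70,46}
70 -> hit
46 -> hit
11 -> miss, frames {64,70,46,11}
70 -> hit
46 -> hit
11 -> hit
63 -> miss, evict 64, frames {70,46,11,63}
11 -> hit
64 -> miss, evict 70, frames {46,63,11,64}
11 -> hit
64 -> hit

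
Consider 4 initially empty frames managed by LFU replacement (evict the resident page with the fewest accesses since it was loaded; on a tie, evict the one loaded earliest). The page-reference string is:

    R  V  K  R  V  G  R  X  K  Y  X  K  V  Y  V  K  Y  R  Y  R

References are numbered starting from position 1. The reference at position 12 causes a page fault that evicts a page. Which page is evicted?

pos 1: R -> fault, frames [R]
pos 2: V -> fault, frames [R, V]
pos 3: K -> fault, frames [R, V, K]
pos 4: R -> hit
pos 5: V -> hit
pos 6: G -> fault, frames [R, V, K, G]
pos 7: R -> hit
pos 8: X -> fault, evict K, frames [R, V, G, X]
pos 9: K -> fault, evict G, frames [R, V, X, K]
pos 10: Y -> fault, evict X, frames [R, V, K, Y]
pos 11: X -> fault, evict K, frames [R, V, Y, X]
pos 12: K -> fault, evict Y, frames [R, V, X, K]
At position 12, page Y is evicted.

Y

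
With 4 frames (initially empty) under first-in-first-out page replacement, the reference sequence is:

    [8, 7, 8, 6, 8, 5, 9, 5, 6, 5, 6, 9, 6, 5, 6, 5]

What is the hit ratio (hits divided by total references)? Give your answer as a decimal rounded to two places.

8: miss, frames [8]
7: miss, frames [8, 7]
8: hit
6: miss, frames [8, 7, 6]
8: hit
5: miss, frames [8, 7, 6, 5]
9: miss, evict 8, frames [7, 6, 5, 9]
5: hit
6: hit
5: hit
6: hit
9: hit
6: hit
5: hit
6: hit
5: hit
Hits: 11 of 16 references → 11/16 = 0.6875.

0.69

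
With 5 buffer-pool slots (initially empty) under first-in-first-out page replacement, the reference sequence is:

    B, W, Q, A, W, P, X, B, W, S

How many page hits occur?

B: miss, frames {B}
W: miss, frames {B,W}
Q: miss, frames {B,W,Q}
A: miss, frames {B,W,Q,A}
W: hit
P: miss, frames {B,W,Q,A,P}
X: miss, evict B, frames {W,Q,A,P,X}
B: miss, evict W, frames {Q,A,P,X,B}
W: miss, evict Q, frames {A,P,X,B,W}
S: miss, evict A, frames {P,X,B,W,S}
Hits: 1.

1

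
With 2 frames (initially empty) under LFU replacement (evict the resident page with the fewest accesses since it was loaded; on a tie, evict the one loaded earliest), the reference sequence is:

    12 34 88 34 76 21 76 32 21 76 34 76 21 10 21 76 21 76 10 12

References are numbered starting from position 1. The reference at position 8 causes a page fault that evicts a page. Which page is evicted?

pos 1: 12 → fault, frames [12]
pos 2: 34 → fault, frames [12, 34]
pos 3: 88 → fault, evict 12, frames [34, 88]
pos 4: 34 → hit
pos 5: 76 → fault, evict 88, frames [34, 76]
pos 6: 21 → fault, evict 76, frames [34, 21]
pos 7: 76 → fault, evict 21, frames [34, 76]
pos 8: 32 → fault, evict 76, frames [34, 32]
At position 8, page 76 is evicted.

76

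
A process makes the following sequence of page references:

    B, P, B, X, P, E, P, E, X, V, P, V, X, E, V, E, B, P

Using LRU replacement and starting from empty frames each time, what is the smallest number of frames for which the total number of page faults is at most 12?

3

f=1: 18 faults
f=2: 13 faults
f=3: 9 faults
f=4: 7 faults
f=5: 5 faults
Smallest f with faults ≤ 12 is 3.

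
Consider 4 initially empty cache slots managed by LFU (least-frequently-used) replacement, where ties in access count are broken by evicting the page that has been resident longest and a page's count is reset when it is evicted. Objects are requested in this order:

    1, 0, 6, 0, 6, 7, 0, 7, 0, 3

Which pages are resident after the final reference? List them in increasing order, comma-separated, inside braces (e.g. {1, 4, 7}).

{0, 3, 6, 7}

1 -> miss, frames (1)
0 -> miss, frames (1 0)
6 -> miss, frames (1 0 6)
0 -> hit
6 -> hit
7 -> miss, frames (1 0 6 7)
0 -> hit
7 -> hit
0 -> hit
3 -> miss, evict 1, frames (0 6 7 3)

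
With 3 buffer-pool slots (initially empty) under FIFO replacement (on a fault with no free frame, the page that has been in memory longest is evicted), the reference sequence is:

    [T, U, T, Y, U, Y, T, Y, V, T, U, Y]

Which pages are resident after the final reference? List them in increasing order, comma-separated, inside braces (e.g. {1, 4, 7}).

{T, U, Y}

T -> miss, frames [T]
U -> miss, frames [T, U]
T -> hit
Y -> miss, frames [T, U, Y]
U -> hit
Y -> hit
T -> hit
Y -> hit
V -> miss, evict T, frames [U, Y, V]
T -> miss, evict U, frames [Y, V, T]
U -> miss, evict Y, frames [V, T, U]
Y -> miss, evict V, frames [T, U, Y]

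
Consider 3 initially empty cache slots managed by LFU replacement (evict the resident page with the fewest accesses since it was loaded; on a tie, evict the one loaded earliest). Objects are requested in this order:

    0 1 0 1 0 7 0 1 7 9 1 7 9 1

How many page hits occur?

8

0 -> fault, frames [0]
1 -> fault, frames [0, 1]
0 -> hit
1 -> hit
0 -> hit
7 -> fault, frames [0, 1, 7]
0 -> hit
1 -> hit
7 -> hit
9 -> fault, evict 7, frames [0, 1, 9]
1 -> hit
7 -> fault, evict 9, frames [0, 1, 7]
9 -> fault, evict 7, frames [0, 1, 9]
1 -> hit
Hits: 8.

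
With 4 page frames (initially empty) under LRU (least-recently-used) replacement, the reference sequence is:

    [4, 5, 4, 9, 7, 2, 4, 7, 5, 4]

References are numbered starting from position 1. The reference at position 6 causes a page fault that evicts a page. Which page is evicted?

pos 1: 4 → miss, frames [4]
pos 2: 5 → miss, frames [4, 5]
pos 3: 4 → hit
pos 4: 9 → miss, frames [5, 4, 9]
pos 5: 7 → miss, frames [5, 4, 9, 7]
pos 6: 2 → miss, evict 5, frames [4, 9, 7, 2]
At position 6, page 5 is evicted.

5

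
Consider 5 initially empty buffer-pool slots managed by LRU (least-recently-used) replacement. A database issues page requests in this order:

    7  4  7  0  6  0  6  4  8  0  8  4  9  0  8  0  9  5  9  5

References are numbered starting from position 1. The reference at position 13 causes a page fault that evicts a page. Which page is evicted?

7

pos 1: 7 → miss, frames (7)
pos 2: 4 → miss, frames (7 4)
pos 3: 7 → hit
pos 4: 0 → miss, frames (4 7 0)
pos 5: 6 → miss, frames (4 7 0 6)
pos 6: 0 → hit
pos 7: 6 → hit
pos 8: 4 → hit
pos 9: 8 → miss, frames (7 0 6 4 8)
pos 10: 0 → hit
pos 11: 8 → hit
pos 12: 4 → hit
pos 13: 9 → miss, evict 7, frames (6 0 8 4 9)
At position 13, page 7 is evicted.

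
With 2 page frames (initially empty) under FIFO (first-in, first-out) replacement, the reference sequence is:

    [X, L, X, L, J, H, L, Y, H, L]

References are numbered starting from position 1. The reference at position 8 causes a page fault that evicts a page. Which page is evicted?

pos 1: X: miss, frames [X]
pos 2: L: miss, frames [X, L]
pos 3: X: hit
pos 4: L: hit
pos 5: J: miss, evict X, frames [L, J]
pos 6: H: miss, evict L, frames [J, H]
pos 7: L: miss, evict J, frames [H, L]
pos 8: Y: miss, evict H, frames [L, Y]
At position 8, page H is evicted.

H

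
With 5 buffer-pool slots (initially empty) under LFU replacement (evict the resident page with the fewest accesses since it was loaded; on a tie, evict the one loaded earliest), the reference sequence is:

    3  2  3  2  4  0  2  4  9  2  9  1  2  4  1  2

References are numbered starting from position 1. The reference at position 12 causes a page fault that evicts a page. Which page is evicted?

0

pos 1: 3 -> fault, frames (3)
pos 2: 2 -> fault, frames (3 2)
pos 3: 3 -> hit
pos 4: 2 -> hit
pos 5: 4 -> fault, frames (3 2 4)
pos 6: 0 -> fault, frames (3 2 4 0)
pos 7: 2 -> hit
pos 8: 4 -> hit
pos 9: 9 -> fault, frames (3 2 4 0 9)
pos 10: 2 -> hit
pos 11: 9 -> hit
pos 12: 1 -> fault, evict 0, frames (3 2 4 9 1)
At position 12, page 0 is evicted.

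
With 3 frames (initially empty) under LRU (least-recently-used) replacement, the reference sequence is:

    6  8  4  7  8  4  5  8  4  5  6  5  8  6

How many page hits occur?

7

6: miss, frames (6)
8: miss, frames (6 8)
4: miss, frames (6 8 4)
7: miss, evict 6, frames (8 4 7)
8: hit
4: hit
5: miss, evict 7, frames (8 4 5)
8: hit
4: hit
5: hit
6: miss, evict 8, frames (4 5 6)
5: hit
8: miss, evict 4, frames (6 5 8)
6: hit
Hits: 7.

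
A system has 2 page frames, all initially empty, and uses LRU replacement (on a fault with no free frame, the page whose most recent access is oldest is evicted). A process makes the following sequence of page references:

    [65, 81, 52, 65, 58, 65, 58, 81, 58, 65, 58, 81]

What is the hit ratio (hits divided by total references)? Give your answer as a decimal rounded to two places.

0.33

65 → fault, frames {65}
81 → fault, frames {65,81}
52 → fault, evict 65, frames {81,52}
65 → fault, evict 81, frames {52,65}
58 → fault, evict 52, frames {65,58}
65 → hit
58 → hit
81 → fault, evict 65, frames {58,81}
58 → hit
65 → fault, evict 81, frames {58,65}
58 → hit
81 → fault, evict 65, frames {58,81}
Hits: 4 of 12 references → 4/12 = 0.3333.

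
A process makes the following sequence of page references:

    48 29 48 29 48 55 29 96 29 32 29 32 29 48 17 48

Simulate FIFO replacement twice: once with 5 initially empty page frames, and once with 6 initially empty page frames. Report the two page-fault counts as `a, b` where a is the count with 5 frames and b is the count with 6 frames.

7, 6

5 frames: F F . . . F . F . F . . . . F F → 7 faults.
6 frames: F F . . . F . F . F . . . . F . → 6 faults.
6 < 7: adding a frame reduced faults, as is typical.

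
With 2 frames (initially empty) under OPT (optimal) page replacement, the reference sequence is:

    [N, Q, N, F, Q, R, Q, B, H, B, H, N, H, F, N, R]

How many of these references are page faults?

9

N -> miss, frames {N}
Q -> miss, frames {N,Q}
N -> hit
F -> miss, evict N, frames {Q,F}
Q -> hit
R -> miss, evict F, frames {Q,R}
Q -> hit
B -> miss, evict Q, frames {R,B}
H -> miss, evict R, frames {B,H}
B -> hit
H -> hit
N -> miss, evict B, frames {H,N}
H -> hit
F -> miss, evict H, frames {N,F}
N -> hit
R -> miss, evict F, frames {N,R}
Page faults: 9.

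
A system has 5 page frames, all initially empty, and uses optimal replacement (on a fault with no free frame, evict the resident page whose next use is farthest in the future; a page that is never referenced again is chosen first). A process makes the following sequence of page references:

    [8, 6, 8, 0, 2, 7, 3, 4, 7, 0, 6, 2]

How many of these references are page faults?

8 -> fault, frames (8)
6 -> fault, frames (8 6)
8 -> hit
0 -> fault, frames (8 6 0)
2 -> fault, frames (8 6 0 2)
7 -> fault, frames (8 6 0 2 7)
3 -> fault, evict 8, frames (6 0 2 7 3)
4 -> fault, evict 3, frames (6 0 2 7 4)
7 -> hit
0 -> hit
6 -> hit
2 -> hit
Page faults: 7.

7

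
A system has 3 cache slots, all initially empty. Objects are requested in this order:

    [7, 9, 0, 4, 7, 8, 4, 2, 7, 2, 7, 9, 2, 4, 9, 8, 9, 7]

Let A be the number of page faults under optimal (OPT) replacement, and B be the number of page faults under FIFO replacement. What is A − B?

Under OPT: F F F F . F . F . . . F . . . F . F → 9 faults.
Under FIFO: F F F F F F . F . . . F . F . F . F → 11 faults.
A − B = 9 − 11 = -2.

-2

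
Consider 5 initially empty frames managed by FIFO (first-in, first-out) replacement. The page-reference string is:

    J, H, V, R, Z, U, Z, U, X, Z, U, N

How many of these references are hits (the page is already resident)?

J → fault, frames {J}
H → fault, frames {J,H}
V → fault, frames {J,H,V}
R → fault, frames {J,H,V,R}
Z → fault, frames {J,H,V,R,Z}
U → fault, evict J, frames {H,V,R,Z,U}
Z → hit
U → hit
X → fault, evict H, frames {V,R,Z,U,X}
Z → hit
U → hit
N → fault, evict V, frames {R,Z,U,X,N}
Hits: 4.

4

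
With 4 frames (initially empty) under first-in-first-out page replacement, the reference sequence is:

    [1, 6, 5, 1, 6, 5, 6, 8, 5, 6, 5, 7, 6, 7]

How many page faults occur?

5

1: miss, frames [1]
6: miss, frames [1, 6]
5: miss, frames [1, 6, 5]
1: hit
6: hit
5: hit
6: hit
8: miss, frames [1, 6, 5, 8]
5: hit
6: hit
5: hit
7: miss, evict 1, frames [6, 5, 8, 7]
6: hit
7: hit
Page faults: 5.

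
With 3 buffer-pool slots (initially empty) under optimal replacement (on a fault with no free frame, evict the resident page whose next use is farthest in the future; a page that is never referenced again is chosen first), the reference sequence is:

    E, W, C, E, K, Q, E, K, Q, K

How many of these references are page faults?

5

E: miss, frames {E}
W: miss, frames {E,W}
C: miss, frames {E,W,C}
E: hit
K: miss, evict C, frames {E,W,K}
Q: miss, evict W, frames {E,K,Q}
E: hit
K: hit
Q: hit
K: hit
Page faults: 5.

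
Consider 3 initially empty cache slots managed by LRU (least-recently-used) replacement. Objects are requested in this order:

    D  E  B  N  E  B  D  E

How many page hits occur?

D → miss, frames (D)
E → miss, frames (D E)
B → miss, frames (D E B)
N → miss, evict D, frames (E B N)
E → hit
B → hit
D → miss, evict N, frames (E B D)
E → hit
Hits: 3.

3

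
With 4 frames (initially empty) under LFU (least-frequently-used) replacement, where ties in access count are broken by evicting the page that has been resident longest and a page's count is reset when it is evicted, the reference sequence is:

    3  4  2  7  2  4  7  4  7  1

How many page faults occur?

5

3 → miss, frames [3]
4 → miss, frames [3, 4]
2 → miss, frames [3, 4, 2]
7 → miss, frames [3, 4, 2, 7]
2 → hit
4 → hit
7 → hit
4 → hit
7 → hit
1 → miss, evict 3, frames [4, 2, 7, 1]
Page faults: 5.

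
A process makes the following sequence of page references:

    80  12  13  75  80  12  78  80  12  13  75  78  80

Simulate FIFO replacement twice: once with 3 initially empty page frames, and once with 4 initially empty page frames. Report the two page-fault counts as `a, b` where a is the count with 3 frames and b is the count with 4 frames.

3 frames: F F F F F F F . . F F . F → 10 faults.
4 frames: F F F F . . F F F F F F F → 11 faults.
11 > 10: adding a frame increased faults — Belady's anomaly.

10, 11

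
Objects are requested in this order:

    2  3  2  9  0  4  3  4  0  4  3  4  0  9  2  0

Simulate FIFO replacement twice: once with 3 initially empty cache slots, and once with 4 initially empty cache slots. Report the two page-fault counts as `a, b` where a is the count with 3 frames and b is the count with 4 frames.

9, 6

3 frames: F F . F F F F . . . . . . F F F → 9 faults.
4 frames: F F . F F F . . . . . . . . F . → 6 faults.
6 < 9: adding a frame reduced faults, as is typical.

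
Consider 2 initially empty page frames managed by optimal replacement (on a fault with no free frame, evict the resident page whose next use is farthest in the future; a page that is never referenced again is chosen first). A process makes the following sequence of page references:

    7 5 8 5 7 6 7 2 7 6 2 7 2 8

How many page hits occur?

7 → miss, frames [7]
5 → miss, frames [7, 5]
8 → miss, evict 7, frames [5, 8]
5 → hit
7 → miss, evict 5, frames [8, 7]
6 → miss, evict 8, frames [7, 6]
7 → hit
2 → miss, evict 6, frames [7, 2]
7 → hit
6 → miss, evict 7, frames [2, 6]
2 → hit
7 → miss, evict 6, frames [2, 7]
2 → hit
8 → miss, evict 7, frames [2, 8]
Hits: 5.

5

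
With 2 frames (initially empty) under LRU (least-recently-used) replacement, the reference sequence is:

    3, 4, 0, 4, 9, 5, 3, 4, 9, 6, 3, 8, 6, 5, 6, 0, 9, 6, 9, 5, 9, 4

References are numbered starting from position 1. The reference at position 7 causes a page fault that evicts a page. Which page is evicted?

pos 1: 3 → miss, frames {3}
pos 2: 4 → miss, frames {3,4}
pos 3: 0 → miss, evict 3, frames {4,0}
pos 4: 4 → hit
pos 5: 9 → miss, evict 0, frames {4,9}
pos 6: 5 → miss, evict 4, frames {9,5}
pos 7: 3 → miss, evict 9, frames {5,3}
At position 7, page 9 is evicted.

9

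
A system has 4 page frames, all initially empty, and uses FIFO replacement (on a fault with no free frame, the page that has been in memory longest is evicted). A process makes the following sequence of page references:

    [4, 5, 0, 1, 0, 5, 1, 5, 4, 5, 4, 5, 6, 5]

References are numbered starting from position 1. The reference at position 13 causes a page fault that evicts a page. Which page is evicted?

pos 1: 4 -> fault, frames (4)
pos 2: 5 -> fault, frames (4 5)
pos 3: 0 -> fault, frames (4 5 0)
pos 4: 1 -> fault, frames (4 5 0 1)
pos 5: 0 -> hit
pos 6: 5 -> hit
pos 7: 1 -> hit
pos 8: 5 -> hit
pos 9: 4 -> hit
pos 10: 5 -> hit
pos 11: 4 -> hit
pos 12: 5 -> hit
pos 13: 6 -> fault, evict 4, frames (5 0 1 6)
At position 13, page 4 is evicted.

4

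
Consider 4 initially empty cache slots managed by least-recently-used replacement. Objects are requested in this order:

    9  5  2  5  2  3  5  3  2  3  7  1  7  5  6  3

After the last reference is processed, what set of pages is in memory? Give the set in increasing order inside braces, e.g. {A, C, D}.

{3, 5, 6, 7}

9: fault, frames [9]
5: fault, frames [9, 5]
2: fault, frames [9, 5, 2]
5: hit
2: hit
3: fault, frames [9, 5, 2, 3]
5: hit
3: hit
2: hit
3: hit
7: fault, evict 9, frames [5, 2, 3, 7]
1: fault, evict 5, frames [2, 3, 7, 1]
7: hit
5: fault, evict 2, frames [3, 1, 7, 5]
6: fault, evict 3, frames [1, 7, 5, 6]
3: fault, evict 1, frames [7, 5, 6, 3]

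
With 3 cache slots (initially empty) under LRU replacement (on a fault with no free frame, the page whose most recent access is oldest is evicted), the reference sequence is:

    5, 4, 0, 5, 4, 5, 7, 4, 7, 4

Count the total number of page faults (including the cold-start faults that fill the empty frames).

4

5: fault, frames (5)
4: fault, frames (5 4)
0: fault, frames (5 4 0)
5: hit
4: hit
5: hit
7: fault, evict 0, frames (4 5 7)
4: hit
7: hit
4: hit
Page faults: 4.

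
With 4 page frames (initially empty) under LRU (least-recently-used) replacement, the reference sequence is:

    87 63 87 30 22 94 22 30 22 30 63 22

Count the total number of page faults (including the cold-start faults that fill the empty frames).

87: fault, frames [87]
63: fault, frames [87, 63]
87: hit
30: fault, frames [63, 87, 30]
22: fault, frames [63, 87, 30, 22]
94: fault, evict 63, frames [87, 30, 22, 94]
22: hit
30: hit
22: hit
30: hit
63: fault, evict 87, frames [94, 22, 30, 63]
22: hit
Page faults: 6.

6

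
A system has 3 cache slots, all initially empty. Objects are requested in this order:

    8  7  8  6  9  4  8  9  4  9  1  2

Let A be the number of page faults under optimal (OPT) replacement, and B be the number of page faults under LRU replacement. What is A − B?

-1

Under OPT: F F . F F F . . . . F F → 7 faults.
Under LRU: F F . F F F F . . . F F → 8 faults.
A − B = 7 − 8 = -1.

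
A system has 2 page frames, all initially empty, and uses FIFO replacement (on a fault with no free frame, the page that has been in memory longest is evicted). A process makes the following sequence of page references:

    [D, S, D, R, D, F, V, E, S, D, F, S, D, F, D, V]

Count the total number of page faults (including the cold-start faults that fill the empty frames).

D → miss, frames [D]
S → miss, frames [D, S]
D → hit
R → miss, evict D, frames [S, R]
D → miss, evict S, frames [R, D]
F → miss, evict R, frames [D, F]
V → miss, evict D, frames [F, V]
E → miss, evict F, frames [V, E]
S → miss, evict V, frames [E, S]
D → miss, evict E, frames [S, D]
F → miss, evict S, frames [D, F]
S → miss, evict D, frames [F, S]
D → miss, evict F, frames [S, D]
F → miss, evict S, frames [D, F]
D → hit
V → miss, evict D, frames [F, V]
Page faults: 14.

14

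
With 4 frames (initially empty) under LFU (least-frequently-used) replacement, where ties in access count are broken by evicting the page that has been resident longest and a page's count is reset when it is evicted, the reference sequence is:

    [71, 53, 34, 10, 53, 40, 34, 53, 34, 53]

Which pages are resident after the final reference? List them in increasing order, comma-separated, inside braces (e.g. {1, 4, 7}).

71 -> miss, frames {71}
53 -> miss, frames {71,53}
34 -> miss, frames {71,53,34}
10 -> miss, frames {71,53,34,10}
53 -> hit
40 -> miss, evict 71, frames {53,34,10,40}
34 -> hit
53 -> hit
34 -> hit
53 -> hit

{10, 34, 40, 53}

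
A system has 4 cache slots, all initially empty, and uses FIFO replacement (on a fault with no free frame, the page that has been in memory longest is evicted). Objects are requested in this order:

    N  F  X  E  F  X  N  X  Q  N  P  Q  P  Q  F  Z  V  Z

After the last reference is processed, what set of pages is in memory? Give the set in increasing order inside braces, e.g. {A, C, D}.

N -> fault, frames [N]
F -> fault, frames [N, F]
X -> fault, frames [N, F, X]
E -> fault, frames [N, F, X, E]
F -> hit
X -> hit
N -> hit
X -> hit
Q -> fault, evict N, frames [F, X, E, Q]
N -> fault, evict F, frames [X, E, Q, N]
P -> fault, evict X, frames [E, Q, N, P]
Q -> hit
P -> hit
Q -> hit
F -> fault, evict E, frames [Q, N, P, F]
Z -> fault, evict Q, frames [N, P, F, Z]
V -> fault, evict N, frames [P, F, Z, V]
Z -> hit

{F, P, V, Z}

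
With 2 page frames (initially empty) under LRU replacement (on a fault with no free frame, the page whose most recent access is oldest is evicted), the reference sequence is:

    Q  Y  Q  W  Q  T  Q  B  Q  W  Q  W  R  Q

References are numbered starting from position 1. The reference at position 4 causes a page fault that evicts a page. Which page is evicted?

pos 1: Q -> miss, frames {Q}
pos 2: Y -> miss, frames {Q,Y}
pos 3: Q -> hit
pos 4: W -> miss, evict Y, frames {Q,W}
At position 4, page Y is evicted.

Y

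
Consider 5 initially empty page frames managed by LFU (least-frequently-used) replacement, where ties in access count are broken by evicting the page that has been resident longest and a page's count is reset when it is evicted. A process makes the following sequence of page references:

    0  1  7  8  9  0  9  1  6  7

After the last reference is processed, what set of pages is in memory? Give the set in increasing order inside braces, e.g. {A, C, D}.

{0, 1, 6, 7, 9}

0 → miss, frames (0)
1 → miss, frames (0 1)
7 → miss, frames (0 1 7)
8 → miss, frames (0 1 7 8)
9 → miss, frames (0 1 7 8 9)
0 → hit
9 → hit
1 → hit
6 → miss, evict 7, frames (0 1 8 9 6)
7 → miss, evict 8, frames (0 1 9 6 7)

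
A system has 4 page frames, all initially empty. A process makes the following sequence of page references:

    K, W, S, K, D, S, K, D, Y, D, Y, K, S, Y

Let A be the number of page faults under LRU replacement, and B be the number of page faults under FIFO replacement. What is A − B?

Under LRU: F F F . F . . . F . . . . . → 5 faults.
Under FIFO: F F F . F . . . F . . F . . → 6 faults.
A − B = 5 − 6 = -1.

-1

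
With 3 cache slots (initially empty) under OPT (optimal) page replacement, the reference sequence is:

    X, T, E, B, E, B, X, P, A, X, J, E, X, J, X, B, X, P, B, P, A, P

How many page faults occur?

X: fault, frames [X]
T: fault, frames [X, T]
E: fault, frames [X, T, E]
B: fault, evict T, frames [X, E, B]
E: hit
B: hit
X: hit
P: fault, evict B, frames [X, E, P]
A: fault, evict P, frames [X, E, A]
X: hit
J: fault, evict A, frames [X, E, J]
E: hit
X: hit
J: hit
X: hit
B: fault, evict J, frames [X, E, B]
X: hit
P: fault, evict E, frames [X, B, P]
B: hit
P: hit
A: fault, evict B, frames [X, P, A]
P: hit
Page faults: 10.

10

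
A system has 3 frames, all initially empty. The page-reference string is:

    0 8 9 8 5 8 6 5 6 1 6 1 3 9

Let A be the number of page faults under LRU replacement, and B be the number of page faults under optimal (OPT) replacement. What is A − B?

1

Under LRU: F F F . F . F . . F . . F F → 8 faults.
Under OPT: F F F . F . F . . F . . F . → 7 faults.
A − B = 8 − 7 = 1.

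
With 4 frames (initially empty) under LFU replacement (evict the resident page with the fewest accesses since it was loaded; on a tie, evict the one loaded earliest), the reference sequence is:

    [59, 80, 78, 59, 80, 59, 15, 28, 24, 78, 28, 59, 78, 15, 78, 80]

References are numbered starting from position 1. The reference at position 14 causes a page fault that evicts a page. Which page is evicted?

28

pos 1: 59 → fault, frames [59]
pos 2: 80 → fault, frames [59, 80]
pos 3: 78 → fault, frames [59, 80, 78]
pos 4: 59 → hit
pos 5: 80 → hit
pos 6: 59 → hit
pos 7: 15 → fault, frames [59, 80, 78, 15]
pos 8: 28 → fault, evict 78, frames [59, 80, 15, 28]
pos 9: 24 → fault, evict 15, frames [59, 80, 28, 24]
pos 10: 78 → fault, evict 28, frames [59, 80, 24, 78]
pos 11: 28 → fault, evict 24, frames [59, 80, 78, 28]
pos 12: 59 → hit
pos 13: 78 → hit
pos 14: 15 → fault, evict 28, frames [59, 80, 78, 15]
At position 14, page 28 is evicted.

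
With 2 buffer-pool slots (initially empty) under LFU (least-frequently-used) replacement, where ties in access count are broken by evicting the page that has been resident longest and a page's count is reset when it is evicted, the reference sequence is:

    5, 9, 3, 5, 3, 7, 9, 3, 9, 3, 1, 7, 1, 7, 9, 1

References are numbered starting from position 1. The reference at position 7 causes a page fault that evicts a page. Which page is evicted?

pos 1: 5 → miss, frames [5]
pos 2: 9 → miss, frames [5, 9]
pos 3: 3 → miss, evict 5, frames [9, 3]
pos 4: 5 → miss, evict 9, frames [3, 5]
pos 5: 3 → hit
pos 6: 7 → miss, evict 5, frames [3, 7]
pos 7: 9 → miss, evict 7, frames [3, 9]
At position 7, page 7 is evicted.

7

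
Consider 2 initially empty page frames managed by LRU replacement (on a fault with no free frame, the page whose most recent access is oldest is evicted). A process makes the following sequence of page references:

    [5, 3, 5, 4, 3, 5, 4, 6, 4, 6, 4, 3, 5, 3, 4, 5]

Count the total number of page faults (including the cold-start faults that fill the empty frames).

5 → miss, frames [5]
3 → miss, frames [5, 3]
5 → hit
4 → miss, evict 3, frames [5, 4]
3 → miss, evict 5, frames [4, 3]
5 → miss, evict 4, frames [3, 5]
4 → miss, evict 3, frames [5, 4]
6 → miss, evict 5, frames [4, 6]
4 → hit
6 → hit
4 → hit
3 → miss, evict 6, frames [4, 3]
5 → miss, evict 4, frames [3, 5]
3 → hit
4 → miss, evict 5, frames [3, 4]
5 → miss, evict 3, frames [4, 5]
Page faults: 11.

11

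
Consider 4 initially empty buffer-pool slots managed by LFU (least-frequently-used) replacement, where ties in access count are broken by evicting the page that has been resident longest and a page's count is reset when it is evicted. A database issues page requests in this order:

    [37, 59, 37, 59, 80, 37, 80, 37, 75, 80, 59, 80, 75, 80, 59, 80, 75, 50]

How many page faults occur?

37: miss, frames {37}
59: miss, frames {37,59}
37: hit
59: hit
80: miss, frames {37,59,80}
37: hit
80: hit
37: hit
75: miss, frames {37,59,80,75}
80: hit
59: hit
80: hit
75: hit
80: hit
59: hit
80: hit
75: hit
50: miss, evict 75, frames {37,59,80,50}
Page faults: 5.

5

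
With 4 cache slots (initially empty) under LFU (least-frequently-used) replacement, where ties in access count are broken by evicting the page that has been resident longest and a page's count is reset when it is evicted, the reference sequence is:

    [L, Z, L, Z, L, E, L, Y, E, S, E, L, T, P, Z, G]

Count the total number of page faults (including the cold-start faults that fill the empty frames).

L -> miss, frames {L}
Z -> miss, frames {L,Z}
L -> hit
Z -> hit
L -> hit
E -> miss, frames {L,Z,E}
L -> hit
Y -> miss, frames {L,Z,E,Y}
E -> hit
S -> miss, evict Y, frames {L,Z,E,S}
E -> hit
L -> hit
T -> miss, evict S, frames {L,Z,E,T}
P -> miss, evict T, frames {L,Z,E,P}
Z -> hit
G -> miss, evict P, frames {L,Z,E,G}
Page faults: 8.

8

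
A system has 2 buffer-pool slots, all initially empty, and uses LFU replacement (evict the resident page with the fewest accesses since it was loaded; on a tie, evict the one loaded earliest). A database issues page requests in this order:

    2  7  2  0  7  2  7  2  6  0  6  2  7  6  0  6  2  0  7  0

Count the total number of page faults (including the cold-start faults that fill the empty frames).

2 -> miss, frames [2]
7 -> miss, frames [2, 7]
2 -> hit
0 -> miss, evict 7, frames [2, 0]
7 -> miss, evict 0, frames [2, 7]
2 -> hit
7 -> hit
2 -> hit
6 -> miss, evict 7, frames [2, 6]
0 -> miss, evict 6, frames [2, 0]
6 -> miss, evict 0, frames [2, 6]
2 -> hit
7 -> miss, evict 6, frames [2, 7]
6 -> miss, evict 7, frames [2, 6]
0 -> miss, evict 6, frames [2, 0]
6 -> miss, evict 0, frames [2, 6]
2 -> hit
0 -> miss, evict 6, frames [2, 0]
7 -> miss, evict 0, frames [2, 7]
0 -> miss, evict 7, frames [2, 0]
Page faults: 14.

14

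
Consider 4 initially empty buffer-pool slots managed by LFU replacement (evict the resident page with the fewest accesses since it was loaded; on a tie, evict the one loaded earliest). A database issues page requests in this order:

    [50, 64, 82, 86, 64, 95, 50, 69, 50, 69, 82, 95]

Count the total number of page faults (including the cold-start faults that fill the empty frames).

50 → fault, frames {50}
64 → fault, frames {50,64}
82 → fault, frames {50,64,82}
86 → fault, frames {50,64,82,86}
64 → hit
95 → fault, evict 50, frames {64,82,86,95}
50 → fault, evict 82, frames {64,86,95,50}
69 → fault, evict 86, frames {64,95,50,69}
50 → hit
69 → hit
82 → fault, evict 95, frames {64,50,69,82}
95 → fault, evict 82, frames {64,50,69,95}
Page faults: 9.

9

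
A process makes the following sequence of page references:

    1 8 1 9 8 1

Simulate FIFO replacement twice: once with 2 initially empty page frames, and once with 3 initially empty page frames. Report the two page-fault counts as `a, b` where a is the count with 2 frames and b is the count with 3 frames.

4, 3

2 frames: F F . F . F → 4 faults.
3 frames: F F . F . . → 3 faults.
3 < 4: adding a frame reduced faults, as is typical.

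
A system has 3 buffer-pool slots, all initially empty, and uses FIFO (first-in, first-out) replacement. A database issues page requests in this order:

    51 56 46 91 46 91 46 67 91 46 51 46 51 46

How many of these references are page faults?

7

51 → fault, frames {51}
56 → fault, frames {51,56}
46 → fault, frames {51,56,46}
91 → fault, evict 51, frames {56,46,91}
46 → hit
91 → hit
46 → hit
67 → fault, evict 56, frames {46,91,67}
91 → hit
46 → hit
51 → fault, evict 46, frames {91,67,51}
46 → fault, evict 91, frames {67,51,46}
51 → hit
46 → hit
Page faults: 7.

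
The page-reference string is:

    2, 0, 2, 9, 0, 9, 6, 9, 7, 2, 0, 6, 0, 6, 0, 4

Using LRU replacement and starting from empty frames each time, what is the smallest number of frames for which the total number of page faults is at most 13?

2

f=1: 16 faults
f=2: 10 faults
f=3: 9 faults
f=4: 9 faults
f=5: 6 faults
f=6: 6 faults
Smallest f with faults ≤ 13 is 2.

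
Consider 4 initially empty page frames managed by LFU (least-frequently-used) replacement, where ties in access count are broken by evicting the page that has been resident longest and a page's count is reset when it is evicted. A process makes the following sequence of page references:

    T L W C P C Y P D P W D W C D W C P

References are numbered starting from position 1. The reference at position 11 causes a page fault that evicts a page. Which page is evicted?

Y

pos 1: T: miss, frames {T}
pos 2: L: miss, frames {T,L}
pos 3: W: miss, frames {T,L,W}
pos 4: C: miss, frames {T,L,W,C}
pos 5: P: miss, evict T, frames {L,W,C,P}
pos 6: C: hit
pos 7: Y: miss, evict L, frames {W,C,P,Y}
pos 8: P: hit
pos 9: D: miss, evict W, frames {C,P,Y,D}
pos 10: P: hit
pos 11: W: miss, evict Y, frames {C,P,D,W}
At position 11, page Y is evicted.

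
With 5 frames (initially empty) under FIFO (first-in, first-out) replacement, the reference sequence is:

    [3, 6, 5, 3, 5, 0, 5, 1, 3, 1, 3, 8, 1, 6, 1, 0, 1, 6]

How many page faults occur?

6

3 -> fault, frames (3)
6 -> fault, frames (3 6)
5 -> fault, frames (3 6 5)
3 -> hit
5 -> hit
0 -> fault, frames (3 6 5 0)
5 -> hit
1 -> fault, frames (3 6 5 0 1)
3 -> hit
1 -> hit
3 -> hit
8 -> fault, evict 3, frames (6 5 0 1 8)
1 -> hit
6 -> hit
1 -> hit
0 -> hit
1 -> hit
6 -> hit
Page faults: 6.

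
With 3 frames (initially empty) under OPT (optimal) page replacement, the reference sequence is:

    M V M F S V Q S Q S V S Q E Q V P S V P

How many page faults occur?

M → miss, frames (M)
V → miss, frames (M V)
M → hit
F → miss, frames (M V F)
S → miss, evict F, frames (M V S)
V → hit
Q → miss, evict M, frames (V S Q)
S → hit
Q → hit
S → hit
V → hit
S → hit
Q → hit
E → miss, evict S, frames (V Q E)
Q → hit
V → hit
P → miss, evict E, frames (V Q P)
S → miss, evict Q, frames (V P S)
V → hit
P → hit
Page faults: 8.

8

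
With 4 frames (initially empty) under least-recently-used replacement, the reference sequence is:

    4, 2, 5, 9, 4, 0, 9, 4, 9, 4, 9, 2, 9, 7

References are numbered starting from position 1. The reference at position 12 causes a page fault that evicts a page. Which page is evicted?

pos 1: 4: fault, frames {4}
pos 2: 2: fault, frames {4,2}
pos 3: 5: fault, frames {4,2,5}
pos 4: 9: fault, frames {4,2,5,9}
pos 5: 4: hit
pos 6: 0: fault, evict 2, frames {5,9,4,0}
pos 7: 9: hit
pos 8: 4: hit
pos 9: 9: hit
pos 10: 4: hit
pos 11: 9: hit
pos 12: 2: fault, evict 5, frames {0,4,9,2}
At position 12, page 5 is evicted.

5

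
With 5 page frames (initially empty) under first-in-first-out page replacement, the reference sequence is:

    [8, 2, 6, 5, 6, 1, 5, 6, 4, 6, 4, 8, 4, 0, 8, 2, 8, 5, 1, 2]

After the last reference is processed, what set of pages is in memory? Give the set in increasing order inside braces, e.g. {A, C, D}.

{0, 1, 2, 5, 8}

8 -> miss, frames [8]
2 -> miss, frames [8, 2]
6 -> miss, frames [8, 2, 6]
5 -> miss, frames [8, 2, 6, 5]
6 -> hit
1 -> miss, frames [8, 2, 6, 5, 1]
5 -> hit
6 -> hit
4 -> miss, evict 8, frames [2, 6, 5, 1, 4]
6 -> hit
4 -> hit
8 -> miss, evict 2, frames [6, 5, 1, 4, 8]
4 -> hit
0 -> miss, evict 6, frames [5, 1, 4, 8, 0]
8 -> hit
2 -> miss, evict 5, frames [1, 4, 8, 0, 2]
8 -> hit
5 -> miss, evict 1, frames [4, 8, 0, 2, 5]
1 -> miss, evict 4, frames [8, 0, 2, 5, 1]
2 -> hit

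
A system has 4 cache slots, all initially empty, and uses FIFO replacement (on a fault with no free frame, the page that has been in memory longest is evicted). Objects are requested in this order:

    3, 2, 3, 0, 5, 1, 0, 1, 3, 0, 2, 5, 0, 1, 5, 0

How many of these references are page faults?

9

3 -> fault, frames (3)
2 -> fault, frames (3 2)
3 -> hit
0 -> fault, frames (3 2 0)
5 -> fault, frames (3 2 0 5)
1 -> fault, evict 3, frames (2 0 5 1)
0 -> hit
1 -> hit
3 -> fault, evict 2, frames (0 5 1 3)
0 -> hit
2 -> fault, evict 0, frames (5 1 3 2)
5 -> hit
0 -> fault, evict 5, frames (1 3 2 0)
1 -> hit
5 -> fault, evict 1, frames (3 2 0 5)
0 -> hit
Page faults: 9.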